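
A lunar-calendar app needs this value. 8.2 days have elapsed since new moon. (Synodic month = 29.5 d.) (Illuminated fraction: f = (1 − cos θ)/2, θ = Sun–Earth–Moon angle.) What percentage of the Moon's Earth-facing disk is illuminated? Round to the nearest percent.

59%

Phase angle: θ = 360°·(8.2 d)/(29.5 d) = 100.1°.
Illuminated fraction = (1 − cos 100.1°)/2 = (1 − (-0.175))/2 ≈ 0.587, so 59%.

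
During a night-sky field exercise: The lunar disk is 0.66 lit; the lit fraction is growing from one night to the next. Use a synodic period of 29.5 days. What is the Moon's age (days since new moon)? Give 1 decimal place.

Invert f = (1 − cos θ)/2 to get cos θ = 1 − 2(0.66) = -0.320, hence θ₀ = arccos -0.320 = 108.7°.
The Moon is waxing (0°–180°), so θ = 108.7° directly.
Age = 29.5 × 108.7°/360° ≈ 8.90 days.

8.9 days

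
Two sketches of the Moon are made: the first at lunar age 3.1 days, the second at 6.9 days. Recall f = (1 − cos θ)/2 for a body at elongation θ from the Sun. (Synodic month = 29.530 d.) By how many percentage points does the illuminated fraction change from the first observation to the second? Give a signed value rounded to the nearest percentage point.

First observation: θ = 360°·3.1/29.530 = 37.8°, so f = 0.105.
Second observation: θ = 84.1°, f = 0.449.
Δf = 0.449 − 0.105 = +0.344, i.e. +34 pp.

+34 percentage points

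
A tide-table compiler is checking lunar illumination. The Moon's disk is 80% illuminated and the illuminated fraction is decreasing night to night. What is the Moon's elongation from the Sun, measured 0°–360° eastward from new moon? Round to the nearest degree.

Invert f = (1 − cos θ)/2 to get cos θ = 1 − 2(0.80) = -0.600, hence θ₀ = arccos -0.600 = 126.9°.
Since the Moon is past full (waning), take the reflex angle: θ = 360° − 126.9° = 233.1°.

233°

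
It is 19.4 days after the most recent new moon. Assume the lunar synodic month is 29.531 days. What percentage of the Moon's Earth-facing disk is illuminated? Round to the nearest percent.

The Moon has covered 19.4/29.531 of its cycle, so θ ≈ 360° × 19.4/29.531 = 236.5°.
Illuminated fraction = (1 − cos 236.5°)/2 = (1 − (-0.552))/2 ≈ 0.776, so 78%.

78%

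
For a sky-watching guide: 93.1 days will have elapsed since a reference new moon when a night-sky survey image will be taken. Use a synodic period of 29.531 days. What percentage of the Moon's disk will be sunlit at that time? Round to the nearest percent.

Reduce mod P: 93.1 − 3×29.531 = 4.51 d into the current lunation.
Elongation θ = 360° × 4.51/29.531 ≈ 54.9°.
Illuminated fraction = (1 − cos 54.9°)/2 = (1 − 0.574)/2 ≈ 0.213, so 21%.

21%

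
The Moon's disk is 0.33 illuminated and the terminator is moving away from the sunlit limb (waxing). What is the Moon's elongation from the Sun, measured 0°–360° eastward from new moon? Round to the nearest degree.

From f = (1 − cos θ)/2: cos θ = 1 − 2×0.33 = 0.340; arccos → 70.1°.
Before full moon the principal value applies: θ = 70.1°.

70°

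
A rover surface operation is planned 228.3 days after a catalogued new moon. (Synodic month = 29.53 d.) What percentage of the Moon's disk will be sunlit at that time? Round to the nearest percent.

56%

228.3/29.53 = 7.731 lunations, so 7 complete cycles and 21.59 d into the next.
Phase angle: θ = 360°·(21.59 d)/(29.53 d) = 263.2°.
cos 263.2° = (-0.118), so f = (1 − (-0.118))/2 = 0.559, so 56%.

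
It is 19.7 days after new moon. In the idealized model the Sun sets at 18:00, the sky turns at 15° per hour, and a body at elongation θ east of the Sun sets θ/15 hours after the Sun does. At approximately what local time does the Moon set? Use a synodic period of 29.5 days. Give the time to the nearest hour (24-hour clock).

10:00

Elongation θ = 360° × 19.7/29.5 ≈ 240.4°.
Delay after the Sun = 240.4° / (15°/h) ≈ 16.03 h.
18:00 + 16.03 h ≈ 10:02 → 10:00 to the nearest hour.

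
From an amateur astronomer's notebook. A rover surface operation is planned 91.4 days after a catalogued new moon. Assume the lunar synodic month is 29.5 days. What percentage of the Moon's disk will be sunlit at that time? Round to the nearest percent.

9%

91.4/29.5 = 3.098 lunations, so 3 complete cycles and 2.90 d into the next.
Phase angle: θ = 360°·(2.90 d)/(29.5 d) = 35.4°.
Illuminated fraction = (1 − cos 35.4°)/2 = (1 − 0.815)/2 ≈ 0.092, so 9%.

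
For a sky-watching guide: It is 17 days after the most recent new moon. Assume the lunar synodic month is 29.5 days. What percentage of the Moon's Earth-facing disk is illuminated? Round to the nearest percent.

94%

Phase angle: θ = 360°·(17 d)/(29.5 d) = 207.5°.
Illuminated fraction = (1 − cos 207.5°)/2 = (1 − (-0.887))/2 ≈ 0.944, so 94%.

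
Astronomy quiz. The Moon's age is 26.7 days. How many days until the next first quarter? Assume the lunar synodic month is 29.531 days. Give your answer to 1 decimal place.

10.2 days

First quarter occurs at elongation 90°, i.e. at age 29.531 × 90/360 = 7.383 d.
Already past this cycle's first quarter; the next is at 7.383 + 29.531 = 36.914 d, so 36.914 − 26.7 = 10.214 days.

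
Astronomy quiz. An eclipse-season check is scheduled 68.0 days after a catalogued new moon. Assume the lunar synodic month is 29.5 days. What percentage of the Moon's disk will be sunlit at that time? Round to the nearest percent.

67%

68.0/29.5 = 2.305 lunations, so 2 complete cycles and 9.00 d into the next.
The Moon has covered 9.00/29.5 of its cycle, so θ ≈ 360° × 9.00/29.5 = 109.8°.
Illuminated fraction = (1 − cos 109.8°)/2 = (1 − (-0.339))/2 ≈ 0.670, so 67%.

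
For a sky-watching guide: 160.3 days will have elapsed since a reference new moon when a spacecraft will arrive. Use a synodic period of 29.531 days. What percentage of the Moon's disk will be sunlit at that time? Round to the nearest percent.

160.3/29.531 = 5.428 lunations, so 5 complete cycles and 12.65 d into the next.
Phase angle: θ = 360°·(12.65 d)/(29.531 d) = 154.1°.
Illuminated fraction = (1 − cos 154.1°)/2 = (1 − (-0.900))/2 ≈ 0.950, so 95%.

95%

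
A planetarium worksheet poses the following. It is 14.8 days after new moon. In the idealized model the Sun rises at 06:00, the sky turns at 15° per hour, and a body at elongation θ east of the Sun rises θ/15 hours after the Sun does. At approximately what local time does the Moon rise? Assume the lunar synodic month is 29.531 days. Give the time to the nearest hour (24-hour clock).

Elongation θ = 360° × 14.8/29.531 ≈ 180.4°.
The Moon trails the Sun by θ/15 = 180.4/15 ≈ 12.03 hours.
06:00 + 12.03 h ≈ 18:02 → 18:00 to the nearest hour.

18:00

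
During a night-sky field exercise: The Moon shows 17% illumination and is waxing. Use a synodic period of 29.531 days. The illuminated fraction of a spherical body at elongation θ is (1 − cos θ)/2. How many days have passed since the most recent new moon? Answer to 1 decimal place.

4.0 days

Invert f = (1 − cos θ)/2 to get cos θ = 1 − 2(0.17) = 0.660, hence θ₀ = arccos 0.660 = 48.7°.
The Moon is waxing (0°–180°), so θ = 48.7° directly.
At 360°/29.531 d per day, 48.7° corresponds to 3.99 days.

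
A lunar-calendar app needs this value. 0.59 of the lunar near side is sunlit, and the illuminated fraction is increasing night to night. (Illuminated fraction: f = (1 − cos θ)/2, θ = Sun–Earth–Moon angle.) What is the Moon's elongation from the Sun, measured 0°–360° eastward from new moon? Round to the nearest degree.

Invert f = (1 − cos θ)/2 to get cos θ = 1 − 2(0.59) = -0.180, hence θ₀ = arccos -0.180 = 100.4°.
Before full moon the principal value applies: θ = 100.4°.

100°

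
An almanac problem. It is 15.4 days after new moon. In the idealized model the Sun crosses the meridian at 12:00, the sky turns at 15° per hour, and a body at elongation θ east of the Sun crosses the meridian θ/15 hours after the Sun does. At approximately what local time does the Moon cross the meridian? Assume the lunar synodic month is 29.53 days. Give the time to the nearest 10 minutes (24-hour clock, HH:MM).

00:30

Elongation θ = 360° × 15.4/29.53 ≈ 187.7°.
At 15° of sky rotation per hour, 187.7° corresponds to a 12.52 h lag.
12:00 + 12.516 h ≈ 00:31 → 00:30 to the nearest ten minutes.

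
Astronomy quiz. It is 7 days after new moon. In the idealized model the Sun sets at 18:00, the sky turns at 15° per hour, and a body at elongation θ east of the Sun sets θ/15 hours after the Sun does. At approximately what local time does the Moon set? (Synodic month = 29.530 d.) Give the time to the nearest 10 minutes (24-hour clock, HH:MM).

Elongation θ = 360° × 7/29.530 ≈ 85.3°.
Delay after the Sun = 85.3° / (15°/h) ≈ 5.69 h.
18:00 + 5.689 h ≈ 23:41 → 23:40 to the nearest ten minutes.

23:40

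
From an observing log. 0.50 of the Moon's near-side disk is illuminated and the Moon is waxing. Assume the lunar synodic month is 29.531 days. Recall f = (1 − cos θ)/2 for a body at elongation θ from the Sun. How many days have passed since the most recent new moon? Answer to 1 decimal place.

7.4 days

Invert f = (1 − cos θ)/2 to get cos θ = 1 − 2(0.50) = 0.000, hence θ₀ = arccos 0.000 = 90.0°.
Waxing ⇒ before full, so θ = 90.0°.
At 360°/29.531 d per day, 90.0° corresponds to 7.38 days.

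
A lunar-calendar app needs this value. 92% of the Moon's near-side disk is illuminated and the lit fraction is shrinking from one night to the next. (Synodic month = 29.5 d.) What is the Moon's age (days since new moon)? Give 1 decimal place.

From f = (1 − cos θ)/2: cos θ = 1 − 2×0.92 = -0.840; arccos → 147.1°.
A waning Moon lies in 180°–360°, so θ = 360° − 147.1° = 212.9°.
At 360°/29.5 d per day, 212.9° corresponds to 17.44 days.

17.4 days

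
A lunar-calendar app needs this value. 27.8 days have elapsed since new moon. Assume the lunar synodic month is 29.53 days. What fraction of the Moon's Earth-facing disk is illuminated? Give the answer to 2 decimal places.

0.03

The Moon has covered 27.8/29.53 of its cycle, so θ ≈ 360° × 27.8/29.53 = 338.9°.
cos 338.9° = 0.933, so f = (1 − 0.933)/2 = 0.033.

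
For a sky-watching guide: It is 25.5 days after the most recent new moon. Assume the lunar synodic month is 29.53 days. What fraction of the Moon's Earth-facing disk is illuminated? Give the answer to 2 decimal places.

Elongation θ = 360° × 25.5/29.53 ≈ 310.9°.
cos 310.9° = 0.654, so f = (1 − 0.654)/2 = 0.173.

0.17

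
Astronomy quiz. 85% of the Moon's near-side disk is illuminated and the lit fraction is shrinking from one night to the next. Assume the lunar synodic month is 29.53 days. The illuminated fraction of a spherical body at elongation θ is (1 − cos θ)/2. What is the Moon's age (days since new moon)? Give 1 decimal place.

18.5 days

From f = (1 − cos θ)/2: cos θ = 1 − 2×0.85 = -0.700; arccos → 134.4°.
A waning Moon lies in 180°–360°, so θ = 360° − 134.4° = 225.6°.
That fraction of the synodic month is 225.6/360 × 29.53 d ≈ 18.50 d.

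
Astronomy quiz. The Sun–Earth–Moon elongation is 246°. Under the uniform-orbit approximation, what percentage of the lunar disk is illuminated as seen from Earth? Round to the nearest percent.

70%

f = (1 − cos 246°)/2 = (1 − (-0.407))/2 ≈ 0.703, i.e. 70%.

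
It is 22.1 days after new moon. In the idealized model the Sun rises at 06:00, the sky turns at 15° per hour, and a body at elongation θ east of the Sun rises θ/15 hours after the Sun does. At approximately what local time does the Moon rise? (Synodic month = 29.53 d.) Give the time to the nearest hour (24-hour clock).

Elongation θ = 360° × 22.1/29.53 ≈ 269.4°.
The Moon trails the Sun by θ/15 = 269.4/15 ≈ 17.96 hours.
06:00 + 17.96 h ≈ 23:58 → 00:00 to the nearest hour.

00:00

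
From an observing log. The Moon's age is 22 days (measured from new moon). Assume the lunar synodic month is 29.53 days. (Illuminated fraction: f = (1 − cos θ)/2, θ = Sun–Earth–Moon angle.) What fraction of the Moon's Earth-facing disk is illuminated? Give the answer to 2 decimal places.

The Moon has covered 22/29.53 of its cycle, so θ ≈ 360° × 22/29.53 = 268.2°.
With cos θ = (-0.031), the lit fraction is (1 − (-0.031))/2 ≈ 0.516.

0.52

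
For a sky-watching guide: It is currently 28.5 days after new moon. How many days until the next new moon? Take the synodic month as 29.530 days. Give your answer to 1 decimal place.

1.0 days

One full lunation from the last new moon is 29.530 d; remaining = 29.530 − 28.5 = 1.030 d.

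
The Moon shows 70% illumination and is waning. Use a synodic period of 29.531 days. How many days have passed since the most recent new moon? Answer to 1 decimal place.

From f = (1 − cos θ)/2: cos θ = 1 − 2×0.70 = -0.400; arccos → 113.6°.
A waning Moon lies in 180°–360°, so θ = 360° − 113.6° = 246.4°.
That fraction of the synodic month is 246.4/360 × 29.531 d ≈ 20.21 d.

20.2 days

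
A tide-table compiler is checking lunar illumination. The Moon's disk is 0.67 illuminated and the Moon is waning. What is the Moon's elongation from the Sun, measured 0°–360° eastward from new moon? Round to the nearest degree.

From f = (1 − cos θ)/2: cos θ = 1 − 2×0.67 = -0.340; arccos → 109.9°.
A waning Moon lies in 180°–360°, so θ = 360° − 109.9° = 250.1°.

250°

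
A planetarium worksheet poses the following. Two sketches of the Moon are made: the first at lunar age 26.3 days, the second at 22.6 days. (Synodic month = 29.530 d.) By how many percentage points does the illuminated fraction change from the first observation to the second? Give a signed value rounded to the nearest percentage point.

+34 pp

First observation: θ = 360°·26.3/29.530 = 320.6°, so f = 0.114.
Second observation: θ = 275.5°, f = 0.452.
Δf = 0.452 − 0.114 = +0.338, i.e. +34 pp.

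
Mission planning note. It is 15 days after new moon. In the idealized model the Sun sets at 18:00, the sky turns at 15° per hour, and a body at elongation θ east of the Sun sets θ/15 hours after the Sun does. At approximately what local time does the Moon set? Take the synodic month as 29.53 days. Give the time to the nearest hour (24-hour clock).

06:00

The Moon has covered 15/29.53 of its cycle, so θ ≈ 360° × 15/29.53 = 182.9°.
At 15° of sky rotation per hour, 182.9° corresponds to a 12.19 h lag.
18:00 + 12.19 h ≈ 06:11 → 06:00 to the nearest hour.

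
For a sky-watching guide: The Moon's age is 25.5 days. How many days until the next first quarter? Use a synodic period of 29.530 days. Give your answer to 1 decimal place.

First quarter is 0.25 of the way through the cycle: age 0.25 × 29.530 = 7.383 d.
Already past this cycle's first quarter; the next is at 7.383 + 29.530 = 36.913 d, so 36.913 − 25.5 = 11.413 days.

11.4 days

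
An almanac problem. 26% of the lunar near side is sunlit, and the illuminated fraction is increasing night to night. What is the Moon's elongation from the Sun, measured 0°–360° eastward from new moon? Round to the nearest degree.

61°

cos θ = 1 − 2f = 0.480, giving a principal value of 61.3°.
The Moon is waxing (0°–180°), so θ = 61.3° directly.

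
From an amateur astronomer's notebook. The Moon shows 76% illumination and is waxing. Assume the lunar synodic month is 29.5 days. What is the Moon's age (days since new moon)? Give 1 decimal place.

9.9 days

From f = (1 − cos θ)/2: cos θ = 1 − 2×0.76 = -0.520; arccos → 121.3°.
Before full moon the principal value applies: θ = 121.3°.
At 360°/29.5 d per day, 121.3° corresponds to 9.94 days.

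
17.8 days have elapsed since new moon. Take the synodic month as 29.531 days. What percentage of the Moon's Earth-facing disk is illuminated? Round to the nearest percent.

The Moon has covered 17.8/29.531 of its cycle, so θ ≈ 360° × 17.8/29.531 = 217.0°.
Illuminated fraction = (1 − cos 217.0°)/2 = (1 − (-0.799))/2 ≈ 0.899, so 90%.

90%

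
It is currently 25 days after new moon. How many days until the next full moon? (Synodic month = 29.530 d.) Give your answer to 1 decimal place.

19.3 days

Full moon occurs at elongation 180°, i.e. at age 29.530 × 180/360 = 14.765 d.
This lunation's full moon (14.765 d) has passed, so add one period: 44.295 − 25 = 19.295 days.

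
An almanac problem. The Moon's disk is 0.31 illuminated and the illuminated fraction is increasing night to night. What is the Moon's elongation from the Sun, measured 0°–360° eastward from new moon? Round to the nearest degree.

cos θ = 1 − 2f = 0.380, giving a principal value of 67.7°.
Waxing ⇒ before full, so θ = 67.7°.

68°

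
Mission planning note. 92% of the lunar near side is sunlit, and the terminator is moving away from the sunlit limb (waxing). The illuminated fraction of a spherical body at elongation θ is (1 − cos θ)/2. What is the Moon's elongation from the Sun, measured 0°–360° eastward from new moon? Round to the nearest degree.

Invert f = (1 − cos θ)/2 to get cos θ = 1 − 2(0.92) = -0.840, hence θ₀ = arccos -0.840 = 147.1°.
Waxing ⇒ before full, so θ = 147.1°.

147°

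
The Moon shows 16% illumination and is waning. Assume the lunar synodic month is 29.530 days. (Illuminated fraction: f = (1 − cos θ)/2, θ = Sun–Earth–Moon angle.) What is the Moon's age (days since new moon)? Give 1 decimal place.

From f = (1 − cos θ)/2: cos θ = 1 − 2×0.16 = 0.680; arccos → 47.2°.
Waning ⇒ past full, so θ = 360° − 47.2° = 312.8°.
That fraction of the synodic month is 312.8/360 × 29.530 d ≈ 25.66 d.

25.7 days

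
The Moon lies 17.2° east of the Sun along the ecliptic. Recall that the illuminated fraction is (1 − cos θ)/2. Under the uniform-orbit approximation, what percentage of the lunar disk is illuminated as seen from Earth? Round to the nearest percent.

cos 17.2° = 0.955, so f = (1 − 0.955)/2 = 0.022, i.e. 2%.

2%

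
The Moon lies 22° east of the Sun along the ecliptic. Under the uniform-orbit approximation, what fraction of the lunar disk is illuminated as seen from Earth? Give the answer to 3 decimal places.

0.036

f = (1 − cos 22°)/2 = (1 − 0.927)/2 ≈ 0.036.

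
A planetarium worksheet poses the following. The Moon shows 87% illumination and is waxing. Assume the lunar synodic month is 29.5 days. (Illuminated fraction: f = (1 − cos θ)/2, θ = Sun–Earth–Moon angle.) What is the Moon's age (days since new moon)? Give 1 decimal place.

cos θ = 1 − 2f = -0.740, giving a principal value of 137.7°.
Waxing ⇒ before full, so θ = 137.7°.
Age = 29.5 × 137.7°/360° ≈ 11.29 days.

11.3 days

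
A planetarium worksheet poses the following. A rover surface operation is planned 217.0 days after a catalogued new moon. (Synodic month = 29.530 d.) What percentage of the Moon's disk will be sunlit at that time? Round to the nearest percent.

79%

Reduce mod P: 217.0 − 7×29.530 = 10.29 d into the current lunation.
Phase angle: θ = 360°·(10.29 d)/(29.530 d) = 125.4°.
With cos θ = (-0.580), the lit fraction is (1 − (-0.580))/2 ≈ 0.790, so 79%.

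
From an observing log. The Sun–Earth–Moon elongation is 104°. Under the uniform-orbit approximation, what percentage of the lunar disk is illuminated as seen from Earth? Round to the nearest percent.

cos 104° = (-0.242), so f = (1 − (-0.242))/2 = 0.621, i.e. 62%.

62%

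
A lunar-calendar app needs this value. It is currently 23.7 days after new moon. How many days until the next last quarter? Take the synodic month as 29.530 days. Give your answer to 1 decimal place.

28.0 days

Last quarter is 0.75 of the way through the cycle: age 0.75 × 29.530 = 22.148 d.
This lunation's last quarter (22.148 d) has passed, so add one period: 51.678 − 23.7 = 27.978 days.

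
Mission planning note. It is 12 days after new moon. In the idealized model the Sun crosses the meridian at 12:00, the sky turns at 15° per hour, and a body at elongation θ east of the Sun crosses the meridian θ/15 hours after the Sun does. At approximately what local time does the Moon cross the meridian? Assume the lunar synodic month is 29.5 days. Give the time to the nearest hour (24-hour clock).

Elongation θ = 360° × 12/29.5 ≈ 146.4°.
Delay after the Sun = 146.4° / (15°/h) ≈ 9.76 h.
12:00 + 9.76 h ≈ 21:46 → 22:00 to the nearest hour.

22:00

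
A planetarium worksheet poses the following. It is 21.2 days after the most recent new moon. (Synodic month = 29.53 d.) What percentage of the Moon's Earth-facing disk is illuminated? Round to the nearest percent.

Phase angle: θ = 360°·(21.2 d)/(29.53 d) = 258.4°.
Illuminated fraction = (1 − cos 258.4°)/2 = (1 − (-0.200))/2 ≈ 0.600, so 60%.

60%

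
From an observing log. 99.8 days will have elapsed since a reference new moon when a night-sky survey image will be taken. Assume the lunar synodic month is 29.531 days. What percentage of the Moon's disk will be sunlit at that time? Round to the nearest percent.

86%

Reduce mod P: 99.8 − 3×29.531 = 11.21 d into the current lunation.
Phase angle: θ = 360°·(11.21 d)/(29.531 d) = 136.6°.
Illuminated fraction = (1 − cos 136.6°)/2 = (1 − (-0.727))/2 ≈ 0.863, so 86%.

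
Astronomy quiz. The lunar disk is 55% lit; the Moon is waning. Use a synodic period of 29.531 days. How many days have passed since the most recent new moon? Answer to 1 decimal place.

Invert f = (1 − cos θ)/2 to get cos θ = 1 − 2(0.55) = -0.100, hence θ₀ = arccos -0.100 = 95.7°.
Since the Moon is past full (waning), take the reflex angle: θ = 360° − 95.7° = 264.3°.
That fraction of the synodic month is 264.3/360 × 29.531 d ≈ 21.68 d.

21.7 days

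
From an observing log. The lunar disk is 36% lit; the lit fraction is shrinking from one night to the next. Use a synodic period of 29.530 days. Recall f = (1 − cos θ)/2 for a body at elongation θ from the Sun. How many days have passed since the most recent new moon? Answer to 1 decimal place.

23.5 days

From f = (1 − cos θ)/2: cos θ = 1 − 2×0.36 = 0.280; arccos → 73.7°.
Since the Moon is past full (waning), take the reflex angle: θ = 360° − 73.7° = 286.3°.
That fraction of the synodic month is 286.3/360 × 29.530 d ≈ 23.48 d.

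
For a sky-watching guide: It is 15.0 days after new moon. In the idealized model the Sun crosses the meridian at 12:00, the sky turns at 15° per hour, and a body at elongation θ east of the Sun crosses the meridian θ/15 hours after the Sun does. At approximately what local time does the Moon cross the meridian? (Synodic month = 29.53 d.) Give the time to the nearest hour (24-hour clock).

Phase angle: θ = 360°·(15.0 d)/(29.53 d) = 182.9°.
Delay after the Sun = 182.9° / (15°/h) ≈ 12.19 h.
12:00 + 12.19 h ≈ 00:11 → 00:00 to the nearest hour.

00:00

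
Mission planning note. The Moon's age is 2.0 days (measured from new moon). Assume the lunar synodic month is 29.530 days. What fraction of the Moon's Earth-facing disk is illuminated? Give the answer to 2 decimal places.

Elongation θ = 360° × 2.0/29.530 ≈ 24.4°.
cos 24.4° = 0.911, so f = (1 − 0.911)/2 = 0.045.

0.04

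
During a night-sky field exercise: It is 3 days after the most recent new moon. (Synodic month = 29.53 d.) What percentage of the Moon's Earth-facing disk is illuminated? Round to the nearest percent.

10%

Elongation θ = 360° × 3/29.53 ≈ 36.6°.
Illuminated fraction = (1 − cos 36.6°)/2 = (1 − 0.803)/2 ≈ 0.098, so 10%.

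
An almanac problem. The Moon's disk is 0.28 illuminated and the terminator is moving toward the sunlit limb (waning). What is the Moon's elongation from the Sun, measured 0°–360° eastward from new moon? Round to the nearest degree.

Invert f = (1 − cos θ)/2 to get cos θ = 1 − 2(0.28) = 0.440, hence θ₀ = arccos 0.440 = 63.9°.
Since the Moon is past full (waning), take the reflex angle: θ = 360° − 63.9° = 296.1°.

296°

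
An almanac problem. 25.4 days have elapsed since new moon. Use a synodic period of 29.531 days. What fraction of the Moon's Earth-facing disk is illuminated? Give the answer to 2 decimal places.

The Moon has covered 25.4/29.531 of its cycle, so θ ≈ 360° × 25.4/29.531 = 309.6°.
Illuminated fraction = (1 − cos 309.6°)/2 = (1 − 0.638)/2 ≈ 0.181.

0.18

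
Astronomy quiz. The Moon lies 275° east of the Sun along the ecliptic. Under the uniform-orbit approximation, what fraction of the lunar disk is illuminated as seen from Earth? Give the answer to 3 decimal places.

0.456

Half-versine of 275°: (1 − 0.087)/2 = 0.456.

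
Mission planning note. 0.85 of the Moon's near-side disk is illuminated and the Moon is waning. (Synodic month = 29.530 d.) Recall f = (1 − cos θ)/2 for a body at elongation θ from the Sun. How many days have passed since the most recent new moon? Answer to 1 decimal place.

18.5 days

From f = (1 − cos θ)/2: cos θ = 1 − 2×0.85 = -0.700; arccos → 134.4°.
A waning Moon lies in 180°–360°, so θ = 360° − 134.4° = 225.6°.
At 360°/29.530 d per day, 225.6° corresponds to 18.50 days.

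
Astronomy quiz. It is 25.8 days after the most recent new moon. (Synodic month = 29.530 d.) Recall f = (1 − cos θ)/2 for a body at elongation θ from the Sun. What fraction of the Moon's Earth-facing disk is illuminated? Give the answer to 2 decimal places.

0.15

Phase angle: θ = 360°·(25.8 d)/(29.530 d) = 314.5°.
Illuminated fraction = (1 − cos 314.5°)/2 = (1 − 0.701)/2 ≈ 0.149.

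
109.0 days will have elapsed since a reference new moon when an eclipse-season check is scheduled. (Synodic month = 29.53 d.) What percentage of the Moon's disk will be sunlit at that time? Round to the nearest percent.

68%

Reduce mod P: 109.0 − 3×29.53 = 20.41 d into the current lunation.
Elongation θ = 360° × 20.41/29.53 ≈ 248.8°.
With cos θ = (-0.361), the lit fraction is (1 − (-0.361))/2 ≈ 0.681, so 68%.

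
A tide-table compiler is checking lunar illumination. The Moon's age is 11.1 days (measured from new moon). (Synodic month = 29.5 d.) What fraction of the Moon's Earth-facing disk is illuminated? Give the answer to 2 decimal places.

Elongation θ = 360° × 11.1/29.5 ≈ 135.5°.
Illuminated fraction = (1 − cos 135.5°)/2 = (1 − (-0.713))/2 ≈ 0.856.

0.86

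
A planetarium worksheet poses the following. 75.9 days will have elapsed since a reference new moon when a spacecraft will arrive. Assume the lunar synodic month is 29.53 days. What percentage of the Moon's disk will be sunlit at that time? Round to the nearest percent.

95%

75.9 d spans 2 complete synodic months (2 × 29.53 = 59.06 d) plus 16.84 d.
The Moon has covered 16.84/29.53 of its cycle, so θ ≈ 360° × 16.84/29.53 = 205.3°.
With cos θ = (-0.904), the lit fraction is (1 − (-0.904))/2 ≈ 0.952, so 95%.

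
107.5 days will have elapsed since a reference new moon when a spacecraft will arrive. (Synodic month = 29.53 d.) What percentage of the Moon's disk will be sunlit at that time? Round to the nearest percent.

82%

107.5/29.53 = 3.640 lunations, so 3 complete cycles and 18.91 d into the next.
The Moon has covered 18.91/29.53 of its cycle, so θ ≈ 360° × 18.91/29.53 = 230.5°.
With cos θ = (-0.636), the lit fraction is (1 − (-0.636))/2 ≈ 0.818, so 82%.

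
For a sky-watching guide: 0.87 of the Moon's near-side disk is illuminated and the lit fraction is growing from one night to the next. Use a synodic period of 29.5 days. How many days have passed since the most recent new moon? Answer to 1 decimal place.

11.3 days

cos θ = 1 − 2f = -0.740, giving a principal value of 137.7°.
The Moon is waxing (0°–180°), so θ = 137.7° directly.
That fraction of the synodic month is 137.7/360 × 29.5 d ≈ 11.29 d.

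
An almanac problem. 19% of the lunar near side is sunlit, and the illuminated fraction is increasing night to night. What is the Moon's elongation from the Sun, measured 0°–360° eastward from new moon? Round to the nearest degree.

cos θ = 1 − 2f = 0.620, giving a principal value of 51.7°.
Before full moon the principal value applies: θ = 51.7°.

52°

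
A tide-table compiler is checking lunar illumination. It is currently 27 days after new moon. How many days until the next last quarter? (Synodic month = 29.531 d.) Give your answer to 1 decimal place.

Last quarter is 0.75 of the way through the cycle: age 0.75 × 29.531 = 22.148 d.
Already past this cycle's last quarter; the next is at 22.148 + 29.531 = 51.679 d, so 51.679 − 27 = 24.679 days.

24.7 days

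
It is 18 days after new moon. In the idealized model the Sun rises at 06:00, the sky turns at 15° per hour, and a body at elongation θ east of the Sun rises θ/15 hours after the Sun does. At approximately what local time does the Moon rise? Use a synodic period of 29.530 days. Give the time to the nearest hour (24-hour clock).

The Moon has covered 18/29.530 of its cycle, so θ ≈ 360° × 18/29.530 = 219.4°.
Delay after the Sun = 219.4° / (15°/h) ≈ 14.63 h.
06:00 + 14.63 h ≈ 20:38 → 21:00 to the nearest hour.

21:00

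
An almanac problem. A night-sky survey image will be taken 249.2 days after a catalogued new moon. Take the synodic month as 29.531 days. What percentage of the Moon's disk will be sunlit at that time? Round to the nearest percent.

249.2 d spans 8 complete synodic months (8 × 29.531 = 236.25 d) plus 12.95 d.
Elongation θ = 360° × 12.95/29.531 ≈ 157.9°.
cos 157.9° = (-0.926), so f = (1 − (-0.926))/2 = 0.963, so 96%.

96%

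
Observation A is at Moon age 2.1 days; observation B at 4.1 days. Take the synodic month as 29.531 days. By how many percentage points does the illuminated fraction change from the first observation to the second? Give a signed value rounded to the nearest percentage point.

+13 pp

θ₁ = 360° × 2.1/29.531 = 25.6°, f₁ = (1 − cos θ₁)/2 = 0.049.
θ₂ = 360° × 4.1/29.531 = 50.0°, f₂ = (1 − cos θ₂)/2 = 0.178.
Change = f₂ − f₁ = +0.129 → +13 percentage points.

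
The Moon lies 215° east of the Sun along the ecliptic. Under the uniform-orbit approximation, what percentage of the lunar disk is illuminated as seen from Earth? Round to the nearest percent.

91%

cos 215° = (-0.819), so f = (1 − (-0.819))/2 = 0.910, i.e. 91%.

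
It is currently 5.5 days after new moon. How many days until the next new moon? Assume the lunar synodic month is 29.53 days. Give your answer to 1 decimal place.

24.0 days

The next new moon completes the synodic month: 29.53 − 5.5 = 24.030 days.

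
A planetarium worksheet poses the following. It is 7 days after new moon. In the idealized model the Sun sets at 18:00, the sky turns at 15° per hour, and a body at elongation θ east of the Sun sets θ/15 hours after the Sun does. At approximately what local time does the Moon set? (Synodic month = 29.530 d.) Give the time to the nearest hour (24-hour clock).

Elongation θ = 360° × 7/29.530 ≈ 85.3°.
At 15° of sky rotation per hour, 85.3° corresponds to a 5.69 h lag.
18:00 + 5.69 h ≈ 23:41 → 00:00 to the nearest hour.

00:00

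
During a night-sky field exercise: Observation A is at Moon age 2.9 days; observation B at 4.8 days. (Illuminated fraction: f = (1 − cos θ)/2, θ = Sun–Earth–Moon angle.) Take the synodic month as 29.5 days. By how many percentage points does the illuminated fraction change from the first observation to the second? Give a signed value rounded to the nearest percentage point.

θ₁ = 360° × 2.9/29.5 = 35.4°, f₁ = (1 − cos θ₁)/2 = 0.092.
θ₂ = 360° × 4.8/29.5 = 58.6°, f₂ = (1 − cos θ₂)/2 = 0.239.
Change = f₂ − f₁ = +0.147 → +15 percentage points.

+15 pp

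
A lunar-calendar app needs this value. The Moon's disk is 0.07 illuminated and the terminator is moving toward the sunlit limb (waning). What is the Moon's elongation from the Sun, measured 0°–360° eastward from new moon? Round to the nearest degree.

cos θ = 1 − 2f = 0.860, giving a principal value of 30.7°.
A waning Moon lies in 180°–360°, so θ = 360° − 30.7° = 329.3°.

329°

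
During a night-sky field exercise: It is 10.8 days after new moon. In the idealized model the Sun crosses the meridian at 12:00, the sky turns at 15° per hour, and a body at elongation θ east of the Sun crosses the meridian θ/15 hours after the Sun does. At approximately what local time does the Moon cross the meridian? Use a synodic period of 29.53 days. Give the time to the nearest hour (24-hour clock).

Phase angle: θ = 360°·(10.8 d)/(29.53 d) = 131.7°.
Delay after the Sun = 131.7° / (15°/h) ≈ 8.78 h.
12:00 + 8.78 h ≈ 20:47 → 21:00 to the nearest hour.

21:00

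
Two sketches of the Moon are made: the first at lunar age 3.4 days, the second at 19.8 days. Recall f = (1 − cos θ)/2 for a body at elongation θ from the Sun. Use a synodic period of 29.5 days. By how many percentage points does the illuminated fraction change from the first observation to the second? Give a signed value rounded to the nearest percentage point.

First observation: θ = 360°·3.4/29.5 = 41.5°, so f = 0.125.
Second observation: θ = 241.6°, f = 0.738.
Δf = 0.738 − 0.125 = +0.612, i.e. +61 pp.

+61 percentage points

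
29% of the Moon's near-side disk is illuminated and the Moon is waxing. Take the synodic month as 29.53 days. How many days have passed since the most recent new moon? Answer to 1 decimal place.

cos θ = 1 − 2f = 0.420, giving a principal value of 65.2°.
Waxing ⇒ before full, so θ = 65.2°.
Age = 29.53 × 65.2°/360° ≈ 5.35 days.

5.3 days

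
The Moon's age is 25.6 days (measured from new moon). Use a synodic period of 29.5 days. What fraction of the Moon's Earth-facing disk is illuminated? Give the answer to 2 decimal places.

Phase angle: θ = 360°·(25.6 d)/(29.5 d) = 312.4°.
cos 312.4° = 0.674, so f = (1 − 0.674)/2 = 0.163.

0.16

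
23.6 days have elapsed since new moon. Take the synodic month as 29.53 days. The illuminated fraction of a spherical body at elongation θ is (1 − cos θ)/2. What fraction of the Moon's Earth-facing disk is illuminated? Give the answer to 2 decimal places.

Elongation θ = 360° × 23.6/29.53 ≈ 287.7°.
cos 287.7° = 0.304, so f = (1 − 0.304)/2 = 0.348.

0.35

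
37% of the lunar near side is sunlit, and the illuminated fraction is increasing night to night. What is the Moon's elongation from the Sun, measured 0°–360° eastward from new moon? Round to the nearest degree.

75°

From f = (1 − cos θ)/2: cos θ = 1 − 2×0.37 = 0.260; arccos → 74.9°.
Before full moon the principal value applies: θ = 74.9°.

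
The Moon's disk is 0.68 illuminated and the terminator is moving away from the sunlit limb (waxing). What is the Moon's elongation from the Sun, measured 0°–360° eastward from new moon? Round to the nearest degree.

Invert f = (1 − cos θ)/2 to get cos θ = 1 − 2(0.68) = -0.360, hence θ₀ = arccos -0.360 = 111.1°.
Before full moon the principal value applies: θ = 111.1°.

111°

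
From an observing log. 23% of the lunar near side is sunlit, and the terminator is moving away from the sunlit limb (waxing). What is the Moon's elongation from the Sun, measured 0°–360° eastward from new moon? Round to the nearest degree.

57°

Invert f = (1 − cos θ)/2 to get cos θ = 1 − 2(0.23) = 0.540, hence θ₀ = arccos 0.540 = 57.3°.
The Moon is waxing (0°–180°), so θ = 57.3° directly.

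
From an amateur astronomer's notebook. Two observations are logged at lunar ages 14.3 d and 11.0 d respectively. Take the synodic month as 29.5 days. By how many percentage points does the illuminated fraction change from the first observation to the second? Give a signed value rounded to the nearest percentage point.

-15 percentage points

First observation: θ = 360°·14.3/29.5 = 174.5°, so f = 0.998.
Second observation: θ = 134.2°, f = 0.849.
Δf = 0.849 − 0.998 = -0.149, i.e. -15 pp.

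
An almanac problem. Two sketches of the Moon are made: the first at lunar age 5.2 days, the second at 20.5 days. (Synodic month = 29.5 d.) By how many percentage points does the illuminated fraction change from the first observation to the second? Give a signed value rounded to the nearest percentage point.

First observation: θ = 360°·5.2/29.5 = 63.5°, so f = 0.277.
Second observation: θ = 250.2°, f = 0.670.
Δf = 0.670 − 0.277 = +0.393, i.e. +39 pp.

+39 percentage points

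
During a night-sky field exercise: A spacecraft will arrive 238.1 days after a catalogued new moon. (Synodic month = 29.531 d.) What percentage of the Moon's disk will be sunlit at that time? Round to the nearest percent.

238.1/29.531 = 8.063 lunations, so 8 complete cycles and 1.85 d into the next.
Elongation θ = 360° × 1.85/29.531 ≈ 22.6°.
With cos θ = 0.923, the lit fraction is (1 − 0.923)/2 ≈ 0.038, so 4%.

4%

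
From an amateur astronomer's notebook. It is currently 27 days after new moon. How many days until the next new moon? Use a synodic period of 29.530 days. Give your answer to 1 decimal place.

The next new moon completes the synodic month: 29.530 − 27 = 2.530 days.

2.5 days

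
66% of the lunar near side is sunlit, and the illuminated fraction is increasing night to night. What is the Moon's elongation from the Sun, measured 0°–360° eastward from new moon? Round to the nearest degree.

109°

cos θ = 1 − 2f = -0.320, giving a principal value of 108.7°.
Waxing ⇒ before full, so θ = 108.7°.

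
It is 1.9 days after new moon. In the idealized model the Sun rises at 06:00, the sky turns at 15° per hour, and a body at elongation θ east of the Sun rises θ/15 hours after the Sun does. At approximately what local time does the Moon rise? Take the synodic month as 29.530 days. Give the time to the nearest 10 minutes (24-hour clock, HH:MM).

Elongation θ = 360° × 1.9/29.530 ≈ 23.2°.
Delay after the Sun = 23.2° / (15°/h) ≈ 1.54 h.
06:00 + 1.544 h ≈ 07:33 → 07:30 to the nearest ten minutes.

07:30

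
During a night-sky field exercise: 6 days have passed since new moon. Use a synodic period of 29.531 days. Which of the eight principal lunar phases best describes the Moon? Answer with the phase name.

At 6/29.531 of the cycle, θ ≈ 73° — the first quarter range.

first quarter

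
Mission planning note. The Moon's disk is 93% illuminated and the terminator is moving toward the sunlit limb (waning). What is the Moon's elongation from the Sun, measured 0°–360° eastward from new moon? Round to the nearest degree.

211°

From f = (1 − cos θ)/2: cos θ = 1 − 2×0.93 = -0.860; arccos → 149.3°.
Since the Moon is past full (waning), take the reflex angle: θ = 360° − 149.3° = 210.7°.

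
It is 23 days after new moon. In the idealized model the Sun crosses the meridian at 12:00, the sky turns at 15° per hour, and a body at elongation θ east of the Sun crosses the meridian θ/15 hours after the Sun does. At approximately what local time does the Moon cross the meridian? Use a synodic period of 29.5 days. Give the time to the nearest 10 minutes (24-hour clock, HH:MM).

Phase angle: θ = 360°·(23 d)/(29.5 d) = 280.7°.
The Moon trails the Sun by θ/15 = 280.7/15 ≈ 18.71 hours.
12:00 + 18.712 h ≈ 06:43 → 06:40 to the nearest ten minutes.

06:40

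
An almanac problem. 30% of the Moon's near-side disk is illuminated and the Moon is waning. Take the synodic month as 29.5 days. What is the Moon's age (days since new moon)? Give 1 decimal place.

Invert f = (1 − cos θ)/2 to get cos θ = 1 − 2(0.30) = 0.400, hence θ₀ = arccos 0.400 = 66.4°.
A waning Moon lies in 180°–360°, so θ = 360° − 66.4° = 293.6°.
That fraction of the synodic month is 293.6/360 × 29.5 d ≈ 24.06 d.

24.1 days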